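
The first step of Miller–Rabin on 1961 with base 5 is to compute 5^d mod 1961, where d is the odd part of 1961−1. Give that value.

1961 − 1 = 1960 = 2^3 · 245, so d = 245.
5^1 ≡ 5 (mod 1961)
5^2 ≡ 5^2 = 25 ≡ 25 (mod 1961)
5^4 ≡ 25^2 = 625 ≡ 625 (mod 1961)
5^8 ≡ 625^2 = 390625 ≡ 386 (mod 1961)
5^16 ≡ 386^2 = 148996 ≡ 1921 (mod 1961)
5^32 ≡ 1921^2 = 3690241 ≡ 1600 (mod 1961)
5^64 ≡ 1600^2 = 2560000 ≡ 895 (mod 1961)
5^128 ≡ 895^2 = 801025 ≡ 937 (mod 1961)
245 = 128 + 64 + 32 + 16 + 4 + 1 in binary powers of 2.
So 5^245 ≡ 937 · 895 · 1600 · 1921 · 625 · 5 ≡ 775 (mod 1961).
Squaring chain: 775 → 559 → 682; never reaches −1, so base 5 is a Miller–Rabin witness that 1961 is composite.

775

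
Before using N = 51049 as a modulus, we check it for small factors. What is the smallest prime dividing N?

51049 is odd.
Digit sum 19, not divisible by 3.
Ends in 9: not divisible by 5.
7: 51049 = 7·7292 + 5
11: 51049 = 11·4640 + 9
13: 51049 = 13·3926 + 11
17: 51049 = 17·3002 + 15
19: 51049 = 19·2686 + 15
23: 51049 = 23·2219 + 12
29: 51049 = 29·1760 + 9
31: 51049 = 31·1646 + 23
37: 51049 = 37·1379 + 26
41: 51049 = 41·1245 + 4
43: 51049 = 43·1187 + 8
47: 51049 = 47·1086 + 7
53: 51049 = 53·963 + 10
59: 51049 = 59·865 + 14
61: 51049 = 61·836 + 53
67: 51049 = 67·761 + 62
71: 51049 = 71·719

71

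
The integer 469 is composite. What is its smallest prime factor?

7

469 is odd.
Digit sum 19, not divisible by 3.
Ends in 9: not divisible by 5.
7: 469 = 7·67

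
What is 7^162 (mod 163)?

7^1 ≡ 7 (mod 163)
7^2 ≡ 7^2 = 49 ≡ 49 (mod 163)
7^4 ≡ 49^2 = 2401 ≡ 119 (mod 163)
7^8 ≡ 119^2 = 14161 ≡ 143 (mod 163)
7^16 ≡ 143^2 = 20449 ≡ 74 (mod 163)
7^32 ≡ 74^2 = 5476 ≡ 97 (mod 163)
7^64 ≡ 97^2 = 9409 ≡ 118 (mod 163)
7^128 ≡ 118^2 = 13924 ≡ 69 (mod 163)
162 = 128 + 32 + 2 in binary powers of 2.
So 7^162 ≡ 69 · 97 · 49 ≡ 1 (mod 163).
Since the result is 1, base 7 gives no evidence that 163 is composite.

1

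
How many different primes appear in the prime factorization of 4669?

4669 = 7 · 667
667 = 23 · 29
4669 = 7 · 23 · 29, which has 3 distinct prime factors.

3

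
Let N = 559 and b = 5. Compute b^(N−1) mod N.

428

5^1 ≡ 5 (mod 559)
5^2 ≡ 5^2 = 25 ≡ 25 (mod 559)
5^4 ≡ 25^2 = 625 ≡ 66 (mod 559)
5^8 ≡ 66^2 = 4356 ≡ 443 (mod 559)
5^16 ≡ 443^2 = 196249 ≡ 40 (mod 559)
5^32 ≡ 40^2 = 1600 ≡ 482 (mod 559)
5^64 ≡ 482^2 = 232324 ≡ 339 (mod 559)
5^128 ≡ 339^2 = 114921 ≡ 326 (mod 559)
5^256 ≡ 326^2 = 106276 ≡ 66 (mod 559)
5^512 ≡ 66^2 = 4356 ≡ 443 (mod 559)
558 = 512 + 32 + 8 + 4 + 2 in binary powers of 2.
So 5^558 ≡ 443 · 482 · 443 · 66 · 25 ≡ 428 (mod 559).
Since 428 ≠ 1, base 5 is a Fermat witness: 559 is composite.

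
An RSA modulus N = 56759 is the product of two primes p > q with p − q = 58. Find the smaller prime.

Since p = q + 58, we have 56759 = q(q + 58), so q² + 58q − 56759 = 0.
Discriminant: 58² + 4·56759 = 3364 + 227036 = 230400; √230400 = 480.
q = (−58 + 480)/2 = 211, and p = q + 58 = 269.
Check: 211 · 269 = 56759.

211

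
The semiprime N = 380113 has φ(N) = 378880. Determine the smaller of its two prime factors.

593

φ(n) = (p−1)(q−1) = n − (p+q) + 1, so p + q = 380113 − 378880 + 1 = 1234.
p and q are the roots of t² − 1234t + 380113 = 0.
Discriminant: 1234² − 4·380113 = 1522756 − 1520452 = 2304; √2304 = 48.
q = (1234 − 48)/2 = 593, p = (1234 + 48)/2 = 641.
Check: 593 · 641 = 380113.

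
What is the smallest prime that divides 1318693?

1318693 is odd.
Digit sum 31, not divisible by 3.
Ends in 3: not divisible by 5.
7: 1318693 = 7·188384 + 5
11: 1318693 = 11·119881 + 2
13: 1318693 = 13·101437 + 12
17: 1318693 = 17·77570 + 3
19: 1318693 = 19·69404 + 17
23: 1318693 = 23·57334 + 11
29: 1318693 = 29·45472 + 5
31: 1318693 = 31·42538 + 15
37: 1318693 = 37·35640 + 13
41: 1318693 = 41·32163 + 10
43: 1318693 = 43·30667 + 12
47: 1318693 = 47·28057 + 14
53: 1318693 = 53·24881

53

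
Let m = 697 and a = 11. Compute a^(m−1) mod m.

11^1 ≡ 11 (mod 697)
11^2 ≡ 11^2 = 121 ≡ 121 (mod 697)
11^4 ≡ 121^2 = 14641 ≡ 4 (mod 697)
11^8 ≡ 4^2 = 16 ≡ 16 (mod 697)
11^16 ≡ 16^2 = 256 ≡ 256 (mod 697)
11^32 ≡ 256^2 = 65536 ≡ 18 (mod 697)
11^64 ≡ 18^2 = 324 ≡ 324 (mod 697)
11^128 ≡ 324^2 = 104976 ≡ 426 (mod 697)
11^256 ≡ 426^2 = 181476 ≡ 256 (mod 697)
11^512 ≡ 256^2 = 65536 ≡ 18 (mod 697)
696 = 512 + 128 + 32 + 16 + 8 in binary powers of 2.
So 11^696 ≡ 18 · 426 · 18 · 256 · 16 ≡ 543 (mod 697).
Since 543 ≠ 1, base 11 is a Fermat witness: 697 is composite.

543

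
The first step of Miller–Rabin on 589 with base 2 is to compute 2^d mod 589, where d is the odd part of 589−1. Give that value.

589 − 1 = 588 = 2^2 · 147, so d = 147.
2^1 ≡ 2 (mod 589)
2^2 ≡ 2^2 = 4 ≡ 4 (mod 589)
2^4 ≡ 4^2 = 16 ≡ 16 (mod 589)
2^8 ≡ 16^2 = 256 ≡ 256 (mod 589)
2^16 ≡ 256^2 = 65536 ≡ 157 (mod 589)
2^32 ≡ 157^2 = 24649 ≡ 500 (mod 589)
2^64 ≡ 500^2 = 250000 ≡ 264 (mod 589)
2^128 ≡ 264^2 = 69696 ≡ 194 (mod 589)
147 = 128 + 16 + 2 + 1 in binary powers of 2.
So 2^147 ≡ 194 · 157 · 4 · 2 ≡ 407 (mod 589).
Squaring chain: 407 → 140; never reaches −1, so base 2 is a Miller–Rabin witness that 589 is composite.

407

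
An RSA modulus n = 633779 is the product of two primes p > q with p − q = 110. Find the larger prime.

853

Since p = q + 110, we have 633779 = q(q + 110), so q² + 110q − 633779 = 0.
Discriminant: 110² + 4·633779 = 12100 + 2535116 = 2547216; √2547216 = 1596.
q = (−110 + 1596)/2 = 743, and p = q + 110 = 853.
Check: 743 · 853 = 633779.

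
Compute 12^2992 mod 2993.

12^1 ≡ 12 (mod 2993)
12^2 ≡ 12^2 = 144 ≡ 144 (mod 2993)
12^4 ≡ 144^2 = 20736 ≡ 2778 (mod 2993)
12^8 ≡ 2778^2 = 7717284 ≡ 1330 (mod 2993)
12^16 ≡ 1330^2 = 1768900 ≡ 37 (mod 2993)
12^32 ≡ 37^2 = 1369 ≡ 1369 (mod 2993)
12^64 ≡ 1369^2 = 1874161 ≡ 543 (mod 2993)
12^128 ≡ 543^2 = 294849 ≡ 1535 (mod 2993)
12^256 ≡ 1535^2 = 2356225 ≡ 734 (mod 2993)
12^512 ≡ 734^2 = 538756 ≡ 16 (mod 2993)
12^1024 ≡ 16^2 = 256 ≡ 256 (mod 2993)
12^2048 ≡ 256^2 = 65536 ≡ 2683 (mod 2993)
2992 = 2048 + 512 + 256 + 128 + 32 + 16 in binary powers of 2.
So 12^2992 ≡ 2683 · 16 · 734 · 1535 · 1369 · 37 ≡ 1902 (mod 2993).
Since 1902 ≠ 1, base 12 is a Fermat witness: 2993 is composite.

1902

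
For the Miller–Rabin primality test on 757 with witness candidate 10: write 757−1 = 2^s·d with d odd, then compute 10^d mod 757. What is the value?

757 − 1 = 756 = 2^2 · 189, so d = 189.
10^1 ≡ 10 (mod 757)
10^2 ≡ 10^2 = 100 ≡ 100 (mod 757)
10^4 ≡ 100^2 = 10000 ≡ 159 (mod 757)
10^8 ≡ 159^2 = 25281 ≡ 300 (mod 757)
10^16 ≡ 300^2 = 90000 ≡ 674 (mod 757)
10^32 ≡ 674^2 = 454276 ≡ 76 (mod 757)
10^64 ≡ 76^2 = 5776 ≡ 477 (mod 757)
10^128 ≡ 477^2 = 227529 ≡ 429 (mod 757)
189 = 128 + 32 + 16 + 8 + 4 + 1 in binary powers of 2.
So 10^189 ≡ 429 · 76 · 674 · 300 · 159 · 10 ≡ 1 (mod 757).
Since 10^d ≡ 1 (mod 757), base 10 does not prove 757 composite.

1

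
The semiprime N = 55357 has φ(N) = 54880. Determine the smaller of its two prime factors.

φ(n) = (p−1)(q−1) = n − (p+q) + 1, so p + q = 55357 − 54880 + 1 = 478.
p and q are the roots of t² − 478t + 55357 = 0.
Discriminant: 478² − 4·55357 = 228484 − 221428 = 7056; √7056 = 84.
q = (478 − 84)/2 = 197, p = (478 + 84)/2 = 281.
Check: 197 · 281 = 55357.

197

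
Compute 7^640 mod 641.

7^1 ≡ 7 (mod 641)
7^2 ≡ 7^2 = 49 ≡ 49 (mod 641)
7^4 ≡ 49^2 = 2401 ≡ 478 (mod 641)
7^8 ≡ 478^2 = 228484 ≡ 288 (mod 641)
7^16 ≡ 288^2 = 82944 ≡ 255 (mod 641)
7^32 ≡ 255^2 = 65025 ≡ 284 (mod 641)
7^64 ≡ 284^2 = 80656 ≡ 531 (mod 641)
7^128 ≡ 531^2 = 281961 ≡ 562 (mod 641)
7^256 ≡ 562^2 = 315844 ≡ 472 (mod 641)
7^512 ≡ 472^2 = 222784 ≡ 357 (mod 641)
640 = 512 + 128 in binary powers of 2.
So 7^640 ≡ 357 · 562 ≡ 1 (mod 641).
Since the result is 1, base 7 gives no evidence that 641 is composite.

1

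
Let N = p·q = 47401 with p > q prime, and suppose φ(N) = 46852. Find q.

φ(n) = (p−1)(q−1) = n − (p+q) + 1, so p + q = 47401 − 46852 + 1 = 550.
p and q are the roots of t² − 550t + 47401 = 0.
Discriminant: 550² − 4·47401 = 302500 − 189604 = 112896; √112896 = 336.
q = (550 − 336)/2 = 107, p = (550 + 336)/2 = 443.
Check: 107 · 443 = 47401.

107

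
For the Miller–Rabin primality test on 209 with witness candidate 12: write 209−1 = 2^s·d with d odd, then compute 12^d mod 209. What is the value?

12

209 − 1 = 208 = 2^4 · 13, so d = 13.
12^1 ≡ 12 (mod 209)
12^2 ≡ 12^2 = 144 ≡ 144 (mod 209)
12^4 ≡ 144^2 = 20736 ≡ 45 (mod 209)
12^8 ≡ 45^2 = 2025 ≡ 144 (mod 209)
13 = 8 + 4 + 1 in binary powers of 2.
So 12^13 ≡ 144 · 45 · 12 ≡ 12 (mod 209).
Squaring chain: 12 → 144 → 45 → 144; never reaches −1, so base 12 is a Miller–Rabin witness that 209 is composite.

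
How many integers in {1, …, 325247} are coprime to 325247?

296352

Factor: 325247 = 13 · 127 · 197.
φ(325247) = (13−1) · (127−1) · (197−1) = 12 · 126 · 196 = 296352.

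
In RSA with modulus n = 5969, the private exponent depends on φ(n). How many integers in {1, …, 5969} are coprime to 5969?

Factor: 5969 = 47 · 127.
φ(5969) = (47−1) · (127−1) = 46 · 126 = 5796.

5796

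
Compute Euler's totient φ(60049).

53040

Factor: 60049 = 11 · 53 · 103.
φ(60049) = (11−1) · (53−1) · (103−1) = 10 · 52 · 102 = 53040.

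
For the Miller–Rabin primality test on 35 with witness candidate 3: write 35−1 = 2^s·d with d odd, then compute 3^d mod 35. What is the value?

33

35 − 1 = 34 = 2^1 · 17, so d = 17.
3^1 ≡ 3 (mod 35)
3^2 ≡ 3^2 = 9 ≡ 9 (mod 35)
3^4 ≡ 9^2 = 81 ≡ 11 (mod 35)
3^8 ≡ 11^2 = 121 ≡ 16 (mod 35)
3^16 ≡ 16^2 = 256 ≡ 11 (mod 35)
17 = 16 + 1 in binary powers of 2.
So 3^17 ≡ 11 · 3 ≡ 33 (mod 35).
Squaring chain: 33; never reaches −1, so base 3 is a Miller–Rabin witness that 35 is composite.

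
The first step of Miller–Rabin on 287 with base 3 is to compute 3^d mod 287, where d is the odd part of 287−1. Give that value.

96

287 − 1 = 286 = 2^1 · 143, so d = 143.
3^1 ≡ 3 (mod 287)
3^2 ≡ 3^2 = 9 ≡ 9 (mod 287)
3^4 ≡ 9^2 = 81 ≡ 81 (mod 287)
3^8 ≡ 81^2 = 6561 ≡ 247 (mod 287)
3^16 ≡ 247^2 = 61009 ≡ 165 (mod 287)
3^32 ≡ 165^2 = 27225 ≡ 247 (mod 287)
3^64 ≡ 247^2 = 61009 ≡ 165 (mod 287)
3^128 ≡ 165^2 = 27225 ≡ 247 (mod 287)
143 = 128 + 8 + 4 + 2 + 1 in binary powers of 2.
So 3^143 ≡ 247 · 247 · 81 · 9 · 3 ≡ 96 (mod 287).
Squaring chain: 96; never reaches −1, so base 3 is a Miller–Rabin witness that 287 is composite.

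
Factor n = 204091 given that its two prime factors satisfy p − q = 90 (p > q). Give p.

499

Since p = q + 90, we have 204091 = q(q + 90), so q² + 90q − 204091 = 0.
Discriminant: 90² + 4·204091 = 8100 + 816364 = 824464; √824464 = 908.
q = (−90 + 908)/2 = 409, and p = q + 90 = 499.
Check: 409 · 499 = 204091.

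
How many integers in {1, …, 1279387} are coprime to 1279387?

1237032

Factor: 1279387 = 47 · 163 · 167.
φ(1279387) = (47−1) · (163−1) · (167−1) = 46 · 162 · 166 = 1237032.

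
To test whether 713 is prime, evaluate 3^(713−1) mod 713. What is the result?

3^1 ≡ 3 (mod 713)
3^2 ≡ 3^2 = 9 ≡ 9 (mod 713)
3^4 ≡ 9^2 = 81 ≡ 81 (mod 713)
3^8 ≡ 81^2 = 6561 ≡ 144 (mod 713)
3^16 ≡ 144^2 = 20736 ≡ 59 (mod 713)
3^32 ≡ 59^2 = 3481 ≡ 629 (mod 713)
3^64 ≡ 629^2 = 395641 ≡ 639 (mod 713)
3^128 ≡ 639^2 = 408321 ≡ 485 (mod 713)
3^256 ≡ 485^2 = 235225 ≡ 648 (mod 713)
3^512 ≡ 648^2 = 419904 ≡ 660 (mod 713)
712 = 512 + 128 + 64 + 8 in binary powers of 2.
So 3^712 ≡ 660 · 485 · 639 · 144 ≡ 696 (mod 713).
Since 696 ≠ 1, base 3 is a Fermat witness: 713 is composite.

696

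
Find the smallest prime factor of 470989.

29

470989 is odd.
Digit sum 37, not divisible by 3.
Ends in 9: not divisible by 5.
7: 470989 = 7·67284 + 1
11: 470989 = 11·42817 + 2
13: 470989 = 13·36229 + 12
17: 470989 = 17·27705 + 4
19: 470989 = 19·24788 + 17
23: 470989 = 23·20477 + 18
29: 470989 = 29·16241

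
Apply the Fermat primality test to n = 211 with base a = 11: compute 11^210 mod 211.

1

11^1 ≡ 11 (mod 211)
11^2 ≡ 11^2 = 121 ≡ 121 (mod 211)
11^4 ≡ 121^2 = 14641 ≡ 82 (mod 211)
11^8 ≡ 82^2 = 6724 ≡ 183 (mod 211)
11^16 ≡ 183^2 = 33489 ≡ 151 (mod 211)
11^32 ≡ 151^2 = 22801 ≡ 13 (mod 211)
11^64 ≡ 13^2 = 169 ≡ 169 (mod 211)
11^128 ≡ 169^2 = 28561 ≡ 76 (mod 211)
210 = 128 + 64 + 16 + 2 in binary powers of 2.
So 11^210 ≡ 76 · 169 · 151 · 121 ≡ 1 (mod 211).
Since the result is 1, base 11 gives no evidence that 211 is composite.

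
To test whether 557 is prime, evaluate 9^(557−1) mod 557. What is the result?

1

9^1 ≡ 9 (mod 557)
9^2 ≡ 9^2 = 81 ≡ 81 (mod 557)
9^4 ≡ 81^2 = 6561 ≡ 434 (mod 557)
9^8 ≡ 434^2 = 188356 ≡ 90 (mod 557)
9^16 ≡ 90^2 = 8100 ≡ 302 (mod 557)
9^32 ≡ 302^2 = 91204 ≡ 413 (mod 557)
9^64 ≡ 413^2 = 170569 ≡ 127 (mod 557)
9^128 ≡ 127^2 = 16129 ≡ 533 (mod 557)
9^256 ≡ 533^2 = 284089 ≡ 19 (mod 557)
9^512 ≡ 19^2 = 361 ≡ 361 (mod 557)
556 = 512 + 32 + 8 + 4 in binary powers of 2.
So 9^556 ≡ 361 · 413 · 90 · 434 ≡ 1 (mod 557).
Since the result is 1, base 9 gives no evidence that 557 is composite.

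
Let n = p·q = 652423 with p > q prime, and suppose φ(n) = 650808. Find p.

829

φ(n) = (p−1)(q−1) = n − (p+q) + 1, so p + q = 652423 − 650808 + 1 = 1616.
p and q are the roots of t² − 1616t + 652423 = 0.
Discriminant: 1616² − 4·652423 = 2611456 − 2609692 = 1764; √1764 = 42.
q = (1616 − 42)/2 = 787, p = (1616 + 42)/2 = 829.
Check: 787 · 829 = 652423.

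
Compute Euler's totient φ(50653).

Factor: 50653 = 37^3.
φ(50653) = 37^2·(37−1) = 49284.

49284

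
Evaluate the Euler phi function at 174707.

158400

Factor: 174707 = 13 · 89 · 151.
φ(174707) = (13−1) · (89−1) · (151−1) = 12 · 88 · 150 = 158400.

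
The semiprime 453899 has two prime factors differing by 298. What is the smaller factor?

541

Since p = q + 298, we have 453899 = q(q + 298), so q² + 298q − 453899 = 0.
Discriminant: 298² + 4·453899 = 88804 + 1815596 = 1904400; √1904400 = 1380.
q = (−298 + 1380)/2 = 541, and p = q + 298 = 839.
Check: 541 · 839 = 453899.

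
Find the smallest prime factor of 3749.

3749 is odd.
Digit sum 23, not divisible by 3.
Ends in 9: not divisible by 5.
7: 3749 = 7·535 + 4
11: 3749 = 11·340 + 9
13: 3749 = 13·288 + 5
17: 3749 = 17·220 + 9
19: 3749 = 19·197 + 6
23: 3749 = 23·163

23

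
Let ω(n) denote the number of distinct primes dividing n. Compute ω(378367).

3

378367 = 11^2 · 3127
3127 = 53 · 59
378367 = 11^2 · 53 · 59, which has 3 distinct prime factors.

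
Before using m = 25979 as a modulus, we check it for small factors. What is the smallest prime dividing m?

83

25979 is odd.
Digit sum 32, not divisible by 3.
Ends in 9: not divisible by 5.
7: 25979 = 7·3711 + 2
11: 25979 = 11·2361 + 8
13: 25979 = 13·1998 + 5
17: 25979 = 17·1528 + 3
19: 25979 = 19·1367 + 6
23: 25979 = 23·1129 + 12
29: 25979 = 29·895 + 24
31: 25979 = 31·838 + 1
37: 25979 = 37·702 + 5
41: 25979 = 41·633 + 26
43: 25979 = 43·604 + 7
47: 25979 = 47·552 + 35
53: 25979 = 53·490 + 9
59: 25979 = 59·440 + 19
61: 25979 = 61·425 + 54
67: 25979 = 67·387 + 50
71: 25979 = 71·365 + 64
73: 25979 = 73·355 + 64
79: 25979 = 79·328 + 67
83: 25979 = 83·313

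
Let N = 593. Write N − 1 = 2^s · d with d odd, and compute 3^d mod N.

384

593 − 1 = 592 = 2^4 · 37, so d = 37.
3^1 ≡ 3 (mod 593)
3^2 ≡ 3^2 = 9 ≡ 9 (mod 593)
3^4 ≡ 9^2 = 81 ≡ 81 (mod 593)
3^8 ≡ 81^2 = 6561 ≡ 38 (mod 593)
3^16 ≡ 38^2 = 1444 ≡ 258 (mod 593)
3^32 ≡ 258^2 = 66564 ≡ 148 (mod 593)
37 = 32 + 4 + 1 in binary powers of 2.
So 3^37 ≡ 148 · 81 · 3 ≡ 384 (mod 593).
Squaring chain: 384 → 392 → 77 → 592; reaches −1, so base 3 does not prove 593 composite.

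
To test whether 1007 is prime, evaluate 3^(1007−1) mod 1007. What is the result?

188

3^1 ≡ 3 (mod 1007)
3^2 ≡ 3^2 = 9 ≡ 9 (mod 1007)
3^4 ≡ 9^2 = 81 ≡ 81 (mod 1007)
3^8 ≡ 81^2 = 6561 ≡ 519 (mod 1007)
3^16 ≡ 519^2 = 269361 ≡ 492 (mod 1007)
3^32 ≡ 492^2 = 242064 ≡ 384 (mod 1007)
3^64 ≡ 384^2 = 147456 ≡ 434 (mod 1007)
3^128 ≡ 434^2 = 188356 ≡ 47 (mod 1007)
3^256 ≡ 47^2 = 2209 ≡ 195 (mod 1007)
3^512 ≡ 195^2 = 38025 ≡ 766 (mod 1007)
1006 = 512 + 256 + 128 + 64 + 32 + 8 + 4 + 2 in binary powers of 2.
So 3^1006 ≡ 766 · 195 · 47 · 434 · 384 · 519 · 81 · 9 ≡ 188 (mod 1007).
Since 188 ≠ 1, base 3 is a Fermat witness: 1007 is composite.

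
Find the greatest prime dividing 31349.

47

31349 = 23 · 1363
1363 = 29 · 47
47 is prime.
So 31349 = 23 · 29 · 47; the largest prime factor is 47.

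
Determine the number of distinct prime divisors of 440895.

440895 = 3 · 146965
146965 = 5 · 29393
29393 = 7 · 4199
4199 = 13 · 323
323 = 17 · 19
440895 = 3 · 5 · 7 · 13 · 17 · 19, which has 6 distinct prime factors.

6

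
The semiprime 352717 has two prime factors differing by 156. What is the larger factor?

677

Since p = q + 156, we have 352717 = q(q + 156), so q² + 156q − 352717 = 0.
Discriminant: 156² + 4·352717 = 24336 + 1410868 = 1435204; √1435204 = 1198.
q = (−156 + 1198)/2 = 521, and p = q + 156 = 677.
Check: 521 · 677 = 352717.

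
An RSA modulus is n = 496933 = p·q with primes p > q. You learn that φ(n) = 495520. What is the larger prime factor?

761

φ(n) = (p−1)(q−1) = n − (p+q) + 1, so p + q = 496933 − 495520 + 1 = 1414.
p and q are the roots of t² − 1414t + 496933 = 0.
Discriminant: 1414² − 4·496933 = 1999396 − 1987732 = 11664; √11664 = 108.
q = (1414 − 108)/2 = 653, p = (1414 + 108)/2 = 761.
Check: 653 · 761 = 496933.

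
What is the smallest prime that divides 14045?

5

14045 is odd.
Digit sum 14, not divisible by 3.
Ends in 5: divisible by 5.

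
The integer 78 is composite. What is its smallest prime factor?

2

78 is even: 2 divides it.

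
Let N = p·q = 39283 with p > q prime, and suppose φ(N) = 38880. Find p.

241

φ(n) = (p−1)(q−1) = n − (p+q) + 1, so p + q = 39283 − 38880 + 1 = 404.
p and q are the roots of t² − 404t + 39283 = 0.
Discriminant: 404² − 4·39283 = 163216 − 157132 = 6084; √6084 = 78.
q = (404 − 78)/2 = 163, p = (404 + 78)/2 = 241.
Check: 163 · 241 = 39283.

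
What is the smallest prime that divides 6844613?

6844613 is odd.
Digit sum 32, not divisible by 3.
Ends in 3: not divisible by 5.
7: 6844613 = 7·977801 + 6
11: 6844613 = 11·622237 + 6
13: 6844613 = 13·526508 + 9
17: 6844613 = 17·402624 + 5
19: 6844613 = 19·360242 + 15
23: 6844613 = 23·297591 + 20
29: 6844613 = 29·236021 + 4
31: 6844613 = 31·220793 + 30
37: 6844613 = 37·184989 + 20
41: 6844613 = 41·166941 + 32
43: 6844613 = 43·159177 + 2
47: 6844613 = 47·145630 + 3
53: 6844613 = 53·129143 + 34
59: 6844613 = 59·116010 + 23
61: 6844613 = 61·112206 + 47
67: 6844613 = 67·102158 + 27
71: 6844613 = 71·96403

71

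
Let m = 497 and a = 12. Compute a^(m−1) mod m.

12^1 ≡ 12 (mod 497)
12^2 ≡ 12^2 = 144 ≡ 144 (mod 497)
12^4 ≡ 144^2 = 20736 ≡ 359 (mod 497)
12^8 ≡ 359^2 = 128881 ≡ 158 (mod 497)
12^16 ≡ 158^2 = 24964 ≡ 114 (mod 497)
12^32 ≡ 114^2 = 12996 ≡ 74 (mod 497)
12^64 ≡ 74^2 = 5476 ≡ 9 (mod 497)
12^128 ≡ 9^2 = 81 ≡ 81 (mod 497)
12^256 ≡ 81^2 = 6561 ≡ 100 (mod 497)
496 = 256 + 128 + 64 + 32 + 16 in binary powers of 2.
So 12^496 ≡ 100 · 81 · 9 · 74 · 114 ≡ 79 (mod 497).
Since 79 ≠ 1, base 12 is a Fermat witness: 497 is composite.

79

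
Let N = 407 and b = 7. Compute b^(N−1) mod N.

7^1 ≡ 7 (mod 407)
7^2 ≡ 7^2 = 49 ≡ 49 (mod 407)
7^4 ≡ 49^2 = 2401 ≡ 366 (mod 407)
7^8 ≡ 366^2 = 133956 ≡ 53 (mod 407)
7^16 ≡ 53^2 = 2809 ≡ 367 (mod 407)
7^32 ≡ 367^2 = 134689 ≡ 379 (mod 407)
7^64 ≡ 379^2 = 143641 ≡ 377 (mod 407)
7^128 ≡ 377^2 = 142129 ≡ 86 (mod 407)
7^256 ≡ 86^2 = 7396 ≡ 70 (mod 407)
406 = 256 + 128 + 16 + 4 + 2 in binary powers of 2.
So 7^406 ≡ 70 · 86 · 367 · 366 · 49 ≡ 81 (mod 407).
Since 81 ≠ 1, base 7 is a Fermat witness: 407 is composite.

81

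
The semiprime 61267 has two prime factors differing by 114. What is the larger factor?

311

Since p = q + 114, we have 61267 = q(q + 114), so q² + 114q − 61267 = 0.
Discriminant: 114² + 4·61267 = 12996 + 245068 = 258064; √258064 = 508.
q = (−114 + 508)/2 = 197, and p = q + 114 = 311.
Check: 197 · 311 = 61267.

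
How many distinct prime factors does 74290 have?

74290 = 2 · 37145
37145 = 5 · 7429
7429 = 17 · 437
437 = 19 · 23
74290 = 2 · 5 · 17 · 19 · 23, which has 5 distinct prime factors.

5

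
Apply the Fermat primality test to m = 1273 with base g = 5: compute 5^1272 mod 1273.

5^1 ≡ 5 (mod 1273)
5^2 ≡ 5^2 = 25 ≡ 25 (mod 1273)
5^4 ≡ 25^2 = 625 ≡ 625 (mod 1273)
5^8 ≡ 625^2 = 390625 ≡ 1087 (mod 1273)
5^16 ≡ 1087^2 = 1181569 ≡ 225 (mod 1273)
5^32 ≡ 225^2 = 50625 ≡ 978 (mod 1273)
5^64 ≡ 978^2 = 956484 ≡ 461 (mod 1273)
5^128 ≡ 461^2 = 212521 ≡ 1203 (mod 1273)
5^256 ≡ 1203^2 = 1447209 ≡ 1081 (mod 1273)
5^512 ≡ 1081^2 = 1168561 ≡ 1220 (mod 1273)
5^1024 ≡ 1220^2 = 1488400 ≡ 263 (mod 1273)
1272 = 1024 + 128 + 64 + 32 + 16 + 8 in binary powers of 2.
So 5^1272 ≡ 263 · 1203 · 461 · 978 · 225 · 1087 ≡ 600 (mod 1273).
Since 600 ≠ 1, base 5 is a Fermat witness: 1273 is composite.

600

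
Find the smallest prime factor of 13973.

89

13973 is odd.
Digit sum 23, not divisible by 3.
Ends in 3: not divisible by 5.
7: 13973 = 7·1996 + 1
11: 13973 = 11·1270 + 3
13: 13973 = 13·1074 + 11
17: 13973 = 17·821 + 16
19: 13973 = 19·735 + 8
23: 13973 = 23·607 + 12
29: 13973 = 29·481 + 24
31: 13973 = 31·450 + 23
37: 13973 = 37·377 + 24
41: 13973 = 41·340 + 33
43: 13973 = 43·324 + 41
47: 13973 = 47·297 + 14
53: 13973 = 53·263 + 34
59: 13973 = 59·236 + 49
61: 13973 = 61·229 + 4
67: 13973 = 67·208 + 37
71: 13973 = 71·196 + 57
73: 13973 = 73·191 + 30
79: 13973 = 79·176 + 69
83: 13973 = 83·168 + 29
89: 13973 = 89·157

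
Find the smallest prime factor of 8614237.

8614237 is odd.
Digit sum 31, not divisible by 3.
Ends in 7: not divisible by 5.
7: 8614237 = 7·1230605 + 2
11: 8614237 = 11·783112 + 5
13: 8614237 = 13·662633 + 8
17: 8614237 = 17·506719 + 14
19: 8614237 = 19·453380 + 17
23: 8614237 = 23·374532 + 1
29: 8614237 = 29·297042 + 19
31: 8614237 = 31·277878 + 19
37: 8614237 = 37·232817 + 8
41: 8614237 = 41·210103 + 14
43: 8614237 = 43·200331 + 4
47: 8614237 = 47·183281 + 30
53: 8614237 = 53·162532 + 41
59: 8614237 = 59·146004 + 1
61: 8614237 = 61·141217

61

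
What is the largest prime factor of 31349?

31349 = 23 · 1363
1363 = 29 · 47
47 is prime.
So 31349 = 23 · 29 · 47; the largest prime factor is 47.

47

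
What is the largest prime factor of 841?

29

841 = 29 · 29
29 = 29 · 1
So 841 = 29^2; the largest prime factor is 29.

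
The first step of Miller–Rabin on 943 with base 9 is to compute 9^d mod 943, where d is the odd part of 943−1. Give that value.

943 − 1 = 942 = 2^1 · 471, so d = 471.
9^1 ≡ 9 (mod 943)
9^2 ≡ 9^2 = 81 ≡ 81 (mod 943)
9^4 ≡ 81^2 = 6561 ≡ 903 (mod 943)
9^8 ≡ 903^2 = 815409 ≡ 657 (mod 943)
9^16 ≡ 657^2 = 431649 ≡ 698 (mod 943)
9^32 ≡ 698^2 = 487204 ≡ 616 (mod 943)
9^64 ≡ 616^2 = 379456 ≡ 370 (mod 943)
9^128 ≡ 370^2 = 136900 ≡ 165 (mod 943)
9^256 ≡ 165^2 = 27225 ≡ 821 (mod 943)
471 = 256 + 128 + 64 + 16 + 4 + 2 + 1 in binary powers of 2.
So 9^471 ≡ 821 · 165 · 370 · 698 · 903 · 81 · 9 ≡ 278 (mod 943).
Squaring chain: 278; never reaches −1, so base 9 is a Miller–Rabin witness that 943 is composite.

278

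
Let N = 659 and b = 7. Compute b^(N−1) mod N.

7^1 ≡ 7 (mod 659)
7^2 ≡ 7^2 = 49 ≡ 49 (mod 659)
7^4 ≡ 49^2 = 2401 ≡ 424 (mod 659)
7^8 ≡ 424^2 = 179776 ≡ 528 (mod 659)
7^16 ≡ 528^2 = 278784 ≡ 27 (mod 659)
7^32 ≡ 27^2 = 729 ≡ 70 (mod 659)
7^64 ≡ 70^2 = 4900 ≡ 287 (mod 659)
7^128 ≡ 287^2 = 82369 ≡ 653 (mod 659)
7^256 ≡ 653^2 = 426409 ≡ 36 (mod 659)
7^512 ≡ 36^2 = 1296 ≡ 637 (mod 659)
658 = 512 + 128 + 16 + 2 in binary powers of 2.
So 7^658 ≡ 637 · 653 · 27 · 49 ≡ 1 (mod 659).
Since the result is 1, base 7 gives no evidence that 659 is composite.

1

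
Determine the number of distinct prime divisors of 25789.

25789 = 17 · 1517
1517 = 37 · 41
25789 = 17 · 37 · 41, which has 3 distinct prime factors.

3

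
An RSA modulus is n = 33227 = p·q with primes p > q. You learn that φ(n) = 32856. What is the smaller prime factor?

149

φ(n) = (p−1)(q−1) = n − (p+q) + 1, so p + q = 33227 − 32856 + 1 = 372.
p and q are the roots of t² − 372t + 33227 = 0.
Discriminant: 372² − 4·33227 = 138384 − 132908 = 5476; √5476 = 74.
q = (372 − 74)/2 = 149, p = (372 + 74)/2 = 223.
Check: 149 · 223 = 33227.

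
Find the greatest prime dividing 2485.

2485 = 5 · 497
497 = 7 · 71
71 is prime.
So 2485 = 5 · 7 · 71; the largest prime factor is 71.

71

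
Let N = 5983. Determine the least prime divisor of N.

5983 is odd.
Digit sum 25, not divisible by 3.
Ends in 3: not divisible by 5.
7: 5983 = 7·854 + 5
11: 5983 = 11·543 + 10
13: 5983 = 13·460 + 3
17: 5983 = 17·351 + 16
19: 5983 = 19·314 + 17
23: 5983 = 23·260 + 3
29: 5983 = 29·206 + 9
31: 5983 = 31·193

31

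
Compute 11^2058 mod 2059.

289

11^1 ≡ 11 (mod 2059)
11^2 ≡ 11^2 = 121 ≡ 121 (mod 2059)
11^4 ≡ 121^2 = 14641 ≡ 228 (mod 2059)
11^8 ≡ 228^2 = 51984 ≡ 509 (mod 2059)
11^16 ≡ 509^2 = 259081 ≡ 1706 (mod 2059)
11^32 ≡ 1706^2 = 2910436 ≡ 1069 (mod 2059)
11^64 ≡ 1069^2 = 1142761 ≡ 16 (mod 2059)
11^128 ≡ 16^2 = 256 ≡ 256 (mod 2059)
11^256 ≡ 256^2 = 65536 ≡ 1707 (mod 2059)
11^512 ≡ 1707^2 = 2913849 ≡ 364 (mod 2059)
11^1024 ≡ 364^2 = 132496 ≡ 720 (mod 2059)
11^2048 ≡ 720^2 = 518400 ≡ 1591 (mod 2059)
2058 = 2048 + 8 + 2 in binary powers of 2.
So 11^2058 ≡ 1591 · 509 · 121 ≡ 289 (mod 2059).
Since 289 ≠ 1, base 11 is a Fermat witness: 2059 is composite.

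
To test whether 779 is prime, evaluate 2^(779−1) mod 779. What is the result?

605

2^1 ≡ 2 (mod 779)
2^2 ≡ 2^2 = 4 ≡ 4 (mod 779)
2^4 ≡ 4^2 = 16 ≡ 16 (mod 779)
2^8 ≡ 16^2 = 256 ≡ 256 (mod 779)
2^16 ≡ 256^2 = 65536 ≡ 100 (mod 779)
2^32 ≡ 100^2 = 10000 ≡ 652 (mod 779)
2^64 ≡ 652^2 = 425104 ≡ 549 (mod 779)
2^128 ≡ 549^2 = 301401 ≡ 707 (mod 779)
2^256 ≡ 707^2 = 499849 ≡ 510 (mod 779)
2^512 ≡ 510^2 = 260100 ≡ 693 (mod 779)
778 = 512 + 256 + 8 + 2 in binary powers of 2.
So 2^778 ≡ 693 · 510 · 256 · 4 ≡ 605 (mod 779).
Since 605 ≠ 1, base 2 is a Fermat witness: 779 is composite.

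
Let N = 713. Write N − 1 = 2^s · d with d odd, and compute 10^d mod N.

493

713 − 1 = 712 = 2^3 · 89, so d = 89.
10^1 ≡ 10 (mod 713)
10^2 ≡ 10^2 = 100 ≡ 100 (mod 713)
10^4 ≡ 100^2 = 10000 ≡ 18 (mod 713)
10^8 ≡ 18^2 = 324 ≡ 324 (mod 713)
10^16 ≡ 324^2 = 104976 ≡ 165 (mod 713)
10^32 ≡ 165^2 = 27225 ≡ 131 (mod 713)
10^64 ≡ 131^2 = 17161 ≡ 49 (mod 713)
89 = 64 + 16 + 8 + 1 in binary powers of 2.
So 10^89 ≡ 49 · 165 · 324 · 10 ≡ 493 (mod 713).
Squaring chain: 493 → 629 → 639; never reaches −1, so base 10 is a Miller–Rabin witness that 713 is composite.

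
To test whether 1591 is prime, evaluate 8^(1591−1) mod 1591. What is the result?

1368

8^1 ≡ 8 (mod 1591)
8^2 ≡ 8^2 = 64 ≡ 64 (mod 1591)
8^4 ≡ 64^2 = 4096 ≡ 914 (mod 1591)
8^8 ≡ 914^2 = 835396 ≡ 121 (mod 1591)
8^16 ≡ 121^2 = 14641 ≡ 322 (mod 1591)
8^32 ≡ 322^2 = 103684 ≡ 269 (mod 1591)
8^64 ≡ 269^2 = 72361 ≡ 766 (mod 1591)
8^128 ≡ 766^2 = 586756 ≡ 1268 (mod 1591)
8^256 ≡ 1268^2 = 1607824 ≡ 914 (mod 1591)
8^512 ≡ 914^2 = 835396 ≡ 121 (mod 1591)
8^1024 ≡ 121^2 = 14641 ≡ 322 (mod 1591)
1590 = 1024 + 512 + 32 + 16 + 4 + 2 in binary powers of 2.
So 8^1590 ≡ 322 · 121 · 269 · 322 · 914 · 64 ≡ 1368 (mod 1591).
Since 1368 ≠ 1, base 8 is a Fermat witness: 1591 is composite.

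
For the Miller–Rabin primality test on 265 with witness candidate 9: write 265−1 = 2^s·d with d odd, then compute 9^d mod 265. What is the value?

265 − 1 = 264 = 2^3 · 33, so d = 33.
9^1 ≡ 9 (mod 265)
9^2 ≡ 9^2 = 81 ≡ 81 (mod 265)
9^4 ≡ 81^2 = 6561 ≡ 201 (mod 265)
9^8 ≡ 201^2 = 40401 ≡ 121 (mod 265)
9^16 ≡ 121^2 = 14641 ≡ 66 (mod 265)
9^32 ≡ 66^2 = 4356 ≡ 116 (mod 265)
33 = 32 + 1 in binary powers of 2.
So 9^33 ≡ 116 · 9 ≡ 249 (mod 265).
Squaring chain: 249 → 256 → 81; never reaches −1, so base 9 is a Miller–Rabin witness that 265 is composite.

249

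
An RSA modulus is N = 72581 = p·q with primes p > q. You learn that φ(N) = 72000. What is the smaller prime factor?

φ(n) = (p−1)(q−1) = n − (p+q) + 1, so p + q = 72581 − 72000 + 1 = 582.
p and q are the roots of t² − 582t + 72581 = 0.
Discriminant: 582² − 4·72581 = 338724 − 290324 = 48400; √48400 = 220.
q = (582 − 220)/2 = 181, p = (582 + 220)/2 = 401.
Check: 181 · 401 = 72581.

181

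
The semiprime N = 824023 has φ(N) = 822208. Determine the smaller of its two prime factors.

887

φ(n) = (p−1)(q−1) = n − (p+q) + 1, so p + q = 824023 − 822208 + 1 = 1816.
p and q are the roots of t² − 1816t + 824023 = 0.
Discriminant: 1816² − 4·824023 = 3297856 − 3296092 = 1764; √1764 = 42.
q = (1816 − 42)/2 = 887, p = (1816 + 42)/2 = 929.
Check: 887 · 929 = 824023.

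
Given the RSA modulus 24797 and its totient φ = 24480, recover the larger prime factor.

181

φ(n) = (p−1)(q−1) = n − (p+q) + 1, so p + q = 24797 − 24480 + 1 = 318.
p and q are the roots of t² − 318t + 24797 = 0.
Discriminant: 318² − 4·24797 = 101124 − 99188 = 1936; √1936 = 44.
q = (318 − 44)/2 = 137, p = (318 + 44)/2 = 181.
Check: 137 · 181 = 24797.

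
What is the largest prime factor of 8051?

8051 = 83 · 97
97 is prime.
So 8051 = 83 · 97; the largest prime factor is 97.

97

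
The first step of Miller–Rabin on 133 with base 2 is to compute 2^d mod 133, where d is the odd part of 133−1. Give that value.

133 − 1 = 132 = 2^2 · 33, so d = 33.
2^1 ≡ 2 (mod 133)
2^2 ≡ 2^2 = 4 ≡ 4 (mod 133)
2^4 ≡ 4^2 = 16 ≡ 16 (mod 133)
2^8 ≡ 16^2 = 256 ≡ 123 (mod 133)
2^16 ≡ 123^2 = 15129 ≡ 100 (mod 133)
2^32 ≡ 100^2 = 10000 ≡ 25 (mod 133)
33 = 32 + 1 in binary powers of 2.
So 2^33 ≡ 25 · 2 ≡ 50 (mod 133).
Squaring chain: 50 → 106; never reaches −1, so base 2 is a Miller–Rabin witness that 133 is composite.

50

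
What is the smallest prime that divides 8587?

31

8587 is odd.
Digit sum 28, not divisible by 3.
Ends in 7: not divisible by 5.
7: 8587 = 7·1226 + 5
11: 8587 = 11·780 + 7
13: 8587 = 13·660 + 7
17: 8587 = 17·505 + 2
19: 8587 = 19·451 + 18
23: 8587 = 23·373 + 8
29: 8587 = 29·296 + 3
31: 8587 = 31·277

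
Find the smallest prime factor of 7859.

7859 is odd.
Digit sum 29, not divisible by 3.
Ends in 9: not divisible by 5.
7: 7859 = 7·1122 + 5
11: 7859 = 11·714 + 5
13: 7859 = 13·604 + 7
17: 7859 = 17·462 + 5
19: 7859 = 19·413 + 12
23: 7859 = 23·341 + 16
29: 7859 = 29·271

29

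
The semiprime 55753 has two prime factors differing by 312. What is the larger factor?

Since p = q + 312, we have 55753 = q(q + 312), so q² + 312q − 55753 = 0.
Discriminant: 312² + 4·55753 = 97344 + 223012 = 320356; √320356 = 566.
q = (−312 + 566)/2 = 127, and p = q + 312 = 439.
Check: 127 · 439 = 55753.

439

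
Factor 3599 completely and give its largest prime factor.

61

3599 = 59 · 61
61 is prime.
So 3599 = 59 · 61; the largest prime factor is 61.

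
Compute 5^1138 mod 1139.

1096

5^1 ≡ 5 (mod 1139)
5^2 ≡ 5^2 = 25 ≡ 25 (mod 1139)
5^4 ≡ 25^2 = 625 ≡ 625 (mod 1139)
5^8 ≡ 625^2 = 390625 ≡ 1087 (mod 1139)
5^16 ≡ 1087^2 = 1181569 ≡ 426 (mod 1139)
5^32 ≡ 426^2 = 181476 ≡ 375 (mod 1139)
5^64 ≡ 375^2 = 140625 ≡ 528 (mod 1139)
5^128 ≡ 528^2 = 278784 ≡ 868 (mod 1139)
5^256 ≡ 868^2 = 753424 ≡ 545 (mod 1139)
5^512 ≡ 545^2 = 297025 ≡ 885 (mod 1139)
5^1024 ≡ 885^2 = 783225 ≡ 732 (mod 1139)
1138 = 1024 + 64 + 32 + 16 + 2 in binary powers of 2.
So 5^1138 ≡ 732 · 528 · 375 · 426 · 25 ≡ 1096 (mod 1139).
Since 1096 ≠ 1, base 5 is a Fermat witness: 1139 is composite.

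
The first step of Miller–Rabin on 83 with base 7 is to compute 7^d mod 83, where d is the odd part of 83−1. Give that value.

1

83 − 1 = 82 = 2^1 · 41, so d = 41.
7^1 ≡ 7 (mod 83)
7^2 ≡ 7^2 = 49 ≡ 49 (mod 83)
7^4 ≡ 49^2 = 2401 ≡ 77 (mod 83)
7^8 ≡ 77^2 = 5929 ≡ 36 (mod 83)
7^16 ≡ 36^2 = 1296 ≡ 51 (mod 83)
7^32 ≡ 51^2 = 2601 ≡ 28 (mod 83)
41 = 32 + 8 + 1 in binary powers of 2.
So 7^41 ≡ 28 · 36 · 7 ≡ 1 (mod 83).
Since 7^d ≡ 1 (mod 83), base 7 does not prove 83 composite.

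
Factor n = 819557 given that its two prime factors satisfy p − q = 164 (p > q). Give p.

991

Since p = q + 164, we have 819557 = q(q + 164), so q² + 164q − 819557 = 0.
Discriminant: 164² + 4·819557 = 26896 + 3278228 = 3305124; √3305124 = 1818.
q = (−164 + 1818)/2 = 827, and p = q + 164 = 991.
Check: 827 · 991 = 819557.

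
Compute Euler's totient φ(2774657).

2708640

Factor: 2774657 = 73 · 191 · 199.
φ(2774657) = (73−1) · (191−1) · (199−1) = 72 · 190 · 198 = 2708640.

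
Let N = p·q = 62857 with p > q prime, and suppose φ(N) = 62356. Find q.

239

φ(n) = (p−1)(q−1) = n − (p+q) + 1, so p + q = 62857 − 62356 + 1 = 502.
p and q are the roots of t² − 502t + 62857 = 0.
Discriminant: 502² − 4·62857 = 252004 − 251428 = 576; √576 = 24.
q = (502 − 24)/2 = 239, p = (502 + 24)/2 = 263.
Check: 239 · 263 = 62857.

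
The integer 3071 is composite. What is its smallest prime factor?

37

3071 is odd.
Digit sum 11, not divisible by 3.
Ends in 1: not divisible by 5.
7: 3071 = 7·438 + 5
11: 3071 = 11·279 + 2
13: 3071 = 13·236 + 3
17: 3071 = 17·180 + 11
19: 3071 = 19·161 + 12
23: 3071 = 23·133 + 12
29: 3071 = 29·105 + 26
31: 3071 = 31·99 + 2
37: 3071 = 37·83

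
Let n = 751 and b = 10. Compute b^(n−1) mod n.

1

10^1 ≡ 10 (mod 751)
10^2 ≡ 10^2 = 100 ≡ 100 (mod 751)
10^4 ≡ 100^2 = 10000 ≡ 237 (mod 751)
10^8 ≡ 237^2 = 56169 ≡ 595 (mod 751)
10^16 ≡ 595^2 = 354025 ≡ 304 (mod 751)
10^32 ≡ 304^2 = 92416 ≡ 43 (mod 751)
10^64 ≡ 43^2 = 1849 ≡ 347 (mod 751)
10^128 ≡ 347^2 = 120409 ≡ 249 (mod 751)
10^256 ≡ 249^2 = 62001 ≡ 419 (mod 751)
10^512 ≡ 419^2 = 175561 ≡ 578 (mod 751)
750 = 512 + 128 + 64 + 32 + 8 + 4 + 2 in binary powers of 2.
So 10^750 ≡ 578 · 249 · 347 · 43 · 595 · 237 · 100 ≡ 1 (mod 751).
Since the result is 1, base 10 gives no evidence that 751 is composite.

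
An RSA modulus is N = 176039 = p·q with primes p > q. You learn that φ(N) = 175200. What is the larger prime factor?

φ(n) = (p−1)(q−1) = n − (p+q) + 1, so p + q = 176039 − 175200 + 1 = 840.
p and q are the roots of t² − 840t + 176039 = 0.
Discriminant: 840² − 4·176039 = 705600 − 704156 = 1444; √1444 = 38.
q = (840 − 38)/2 = 401, p = (840 + 38)/2 = 439.
Check: 401 · 439 = 176039.

439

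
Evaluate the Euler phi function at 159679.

144480

Factor: 159679 = 13 · 71 · 173.
φ(159679) = (13−1) · (71−1) · (173−1) = 12 · 70 · 172 = 144480.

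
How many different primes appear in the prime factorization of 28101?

4

28101 = 3 · 9367
9367 = 17 · 551
551 = 19 · 29
28101 = 3 · 17 · 19 · 29, which has 4 distinct prime factors.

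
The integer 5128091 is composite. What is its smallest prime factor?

5128091 is odd.
Digit sum 26, not divisible by 3.
Ends in 1: not divisible by 5.
7: 5128091 = 7·732584 + 3
11: 5128091 = 11·466190 + 1
13: 5128091 = 13·394468 + 7
17: 5128091 = 17·301652 + 7
19: 5128091 = 19·269899 + 10
23: 5128091 = 23·222960 + 11
29: 5128091 = 29·176830 + 21
31: 5128091 = 31·165422 + 9
37: 5128091 = 37·138597 + 2
41: 5128091 = 41·125075 + 16
43: 5128091 = 43·119257 + 40
47: 5128091 = 47·109108 + 15
53: 5128091 = 53·96756 + 23
59: 5128091 = 59·86916 + 47
61: 5128091 = 61·84067 + 4
67: 5128091 = 67·76538 + 45
71: 5128091 = 71·72226 + 45
73: 5128091 = 73·70247 + 60
79: 5128091 = 79·64912 + 43
83: 5128091 = 83·61784 + 19
89: 5128091 = 89·57619

89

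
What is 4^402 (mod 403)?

4^1 ≡ 4 (mod 403)
4^2 ≡ 4^2 = 16 ≡ 16 (mod 403)
4^4 ≡ 16^2 = 256 ≡ 256 (mod 403)
4^8 ≡ 256^2 = 65536 ≡ 250 (mod 403)
4^16 ≡ 250^2 = 62500 ≡ 35 (mod 403)
4^32 ≡ 35^2 = 1225 ≡ 16 (mod 403)
4^64 ≡ 16^2 = 256 ≡ 256 (mod 403)
4^128 ≡ 256^2 = 65536 ≡ 250 (mod 403)
4^256 ≡ 250^2 = 62500 ≡ 35 (mod 403)
402 = 256 + 128 + 16 + 2 in binary powers of 2.
So 4^402 ≡ 35 · 250 · 35 · 16 ≡ 326 (mod 403).
Since 326 ≠ 1, base 4 is a Fermat witness: 403 is composite.

326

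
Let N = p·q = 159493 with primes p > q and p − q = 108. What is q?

349

Since p = q + 108, we have 159493 = q(q + 108), so q² + 108q − 159493 = 0.
Discriminant: 108² + 4·159493 = 11664 + 637972 = 649636; √649636 = 806.
q = (−108 + 806)/2 = 349, and p = q + 108 = 457.
Check: 349 · 457 = 159493.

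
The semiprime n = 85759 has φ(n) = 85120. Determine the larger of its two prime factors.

φ(n) = (p−1)(q−1) = n − (p+q) + 1, so p + q = 85759 − 85120 + 1 = 640.
p and q are the roots of t² − 640t + 85759 = 0.
Discriminant: 640² − 4·85759 = 409600 − 343036 = 66564; √66564 = 258.
q = (640 − 258)/2 = 191, p = (640 + 258)/2 = 449.
Check: 191 · 449 = 85759.

449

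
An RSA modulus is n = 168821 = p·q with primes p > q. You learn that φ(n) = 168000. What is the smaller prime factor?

φ(n) = (p−1)(q−1) = n − (p+q) + 1, so p + q = 168821 − 168000 + 1 = 822.
p and q are the roots of t² − 822t + 168821 = 0.
Discriminant: 822² − 4·168821 = 675684 − 675284 = 400; √400 = 20.
q = (822 − 20)/2 = 401, p = (822 + 20)/2 = 421.
Check: 401 · 421 = 168821.

401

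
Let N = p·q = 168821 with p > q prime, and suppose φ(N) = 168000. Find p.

421

φ(n) = (p−1)(q−1) = n − (p+q) + 1, so p + q = 168821 − 168000 + 1 = 822.
p and q are the roots of t² − 822t + 168821 = 0.
Discriminant: 822² − 4·168821 = 675684 − 675284 = 400; √400 = 20.
q = (822 − 20)/2 = 401, p = (822 + 20)/2 = 421.
Check: 401 · 421 = 168821.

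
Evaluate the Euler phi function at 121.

110

Factor: 121 = 11^2.
φ(121) = 11^1·(11−1) = 110.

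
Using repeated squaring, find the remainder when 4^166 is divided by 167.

4^1 ≡ 4 (mod 167)
4^2 ≡ 4^2 = 16 ≡ 16 (mod 167)
4^4 ≡ 16^2 = 256 ≡ 89 (mod 167)
4^8 ≡ 89^2 = 7921 ≡ 72 (mod 167)
4^16 ≡ 72^2 = 5184 ≡ 7 (mod 167)
4^32 ≡ 7^2 = 49 ≡ 49 (mod 167)
4^64 ≡ 49^2 = 2401 ≡ 63 (mod 167)
4^128 ≡ 63^2 = 3969 ≡ 128 (mod 167)
166 = 128 + 32 + 4 + 2 in binary powers of 2.
So 4^166 ≡ 128 · 49 · 89 · 16 ≡ 1 (mod 167).
Since the result is 1, base 4 gives no evidence that 167 is composite.

1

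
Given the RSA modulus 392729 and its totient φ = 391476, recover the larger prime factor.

φ(n) = (p−1)(q−1) = n − (p+q) + 1, so p + q = 392729 − 391476 + 1 = 1254.
p and q are the roots of t² − 1254t + 392729 = 0.
Discriminant: 1254² − 4·392729 = 1572516 − 1570916 = 1600; √1600 = 40.
q = (1254 − 40)/2 = 607, p = (1254 + 40)/2 = 647.
Check: 607 · 647 = 392729.

647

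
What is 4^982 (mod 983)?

4^1 ≡ 4 (mod 983)
4^2 ≡ 4^2 = 16 ≡ 16 (mod 983)
4^4 ≡ 16^2 = 256 ≡ 256 (mod 983)
4^8 ≡ 256^2 = 65536 ≡ 658 (mod 983)
4^16 ≡ 658^2 = 432964 ≡ 444 (mod 983)
4^32 ≡ 444^2 = 197136 ≡ 536 (mod 983)
4^64 ≡ 536^2 = 287296 ≡ 260 (mod 983)
4^128 ≡ 260^2 = 67600 ≡ 756 (mod 983)
4^256 ≡ 756^2 = 571536 ≡ 413 (mod 983)
4^512 ≡ 413^2 = 170569 ≡ 510 (mod 983)
982 = 512 + 256 + 128 + 64 + 16 + 4 + 2 in binary powers of 2.
So 4^982 ≡ 510 · 413 · 756 · 260 · 444 · 256 · 16 ≡ 1 (mod 983).
Since the result is 1, base 4 gives no evidence that 983 is composite.

1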